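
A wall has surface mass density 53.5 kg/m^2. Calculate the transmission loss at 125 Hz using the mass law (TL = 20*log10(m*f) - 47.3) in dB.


Given values:
  m = 53.5 kg/m^2, f = 125 Hz
Formula: TL = 20 * log10(m * f) - 47.3
Compute m * f = 53.5 * 125 = 6687.5
Compute log10(6687.5) = 3.825264
Compute 20 * 3.825264 = 76.5053
TL = 76.5053 - 47.3 = 29.21

29.21 dB


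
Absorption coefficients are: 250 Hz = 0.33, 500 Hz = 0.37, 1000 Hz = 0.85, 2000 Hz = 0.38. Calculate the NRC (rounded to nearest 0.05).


Given values:
  a_250 = 0.33, a_500 = 0.37
  a_1000 = 0.85, a_2000 = 0.38
Formula: NRC = (a250 + a500 + a1000 + a2000) / 4
Sum = 0.33 + 0.37 + 0.85 + 0.38 = 1.93
NRC = 1.93 / 4 = 0.4825
Rounded to nearest 0.05: 0.5

0.5


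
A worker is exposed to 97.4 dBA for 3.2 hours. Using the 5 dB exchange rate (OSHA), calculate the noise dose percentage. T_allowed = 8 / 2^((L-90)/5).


Given values:
  L = 97.4 dBA, T = 3.2 hours
Formula: T_allowed = 8 / 2^((L - 90) / 5)
Compute exponent: (97.4 - 90) / 5 = 1.48
Compute 2^(1.48) = 2.789487
T_allowed = 8 / 2.789487 = 2.867911 hours
Dose = (T / T_allowed) * 100
Dose = (3.2 / 2.867911) * 100 = 111.58

111.58 %


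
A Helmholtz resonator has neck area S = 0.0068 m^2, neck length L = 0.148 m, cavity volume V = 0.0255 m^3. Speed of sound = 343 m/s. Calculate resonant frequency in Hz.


Given values:
  S = 0.0068 m^2, L = 0.148 m, V = 0.0255 m^3, c = 343 m/s
Formula: f = (c / (2*pi)) * sqrt(S / (V * L))
Compute V * L = 0.0255 * 0.148 = 0.003774
Compute S / (V * L) = 0.0068 / 0.003774 = 1.8018
Compute sqrt(1.8018) = 1.342311
Compute c / (2*pi) = 343 / 6.283185 = 54.590148
f = 54.590148 * 1.342311 = 73.28

73.28 Hz


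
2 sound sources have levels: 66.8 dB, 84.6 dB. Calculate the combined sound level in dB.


Formula: L_total = 10 * log10( sum(10^(Li/10)) )
  Source 1: 10^(66.8/10) = 4786300.9232
  Source 2: 10^(84.6/10) = 288403150.3127
Sum of linear values = 293189451.2359
L_total = 10 * log10(293189451.2359) = 84.67

84.67 dB


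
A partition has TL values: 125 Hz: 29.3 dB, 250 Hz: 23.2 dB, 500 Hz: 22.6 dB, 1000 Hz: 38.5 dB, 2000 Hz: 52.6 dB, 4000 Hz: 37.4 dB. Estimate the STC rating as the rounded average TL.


Given TL values at each frequency:
  125 Hz: 29.3 dB
  250 Hz: 23.2 dB
  500 Hz: 22.6 dB
  1000 Hz: 38.5 dB
  2000 Hz: 52.6 dB
  4000 Hz: 37.4 dB
Formula: STC ~ round(average of TL values)
Sum = 29.3 + 23.2 + 22.6 + 38.5 + 52.6 + 37.4 = 203.6
Average = 203.6 / 6 = 33.93
Rounded: 34

34


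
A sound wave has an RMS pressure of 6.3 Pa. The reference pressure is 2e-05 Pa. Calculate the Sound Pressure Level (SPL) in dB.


Given values:
  p = 6.3 Pa
  p_ref = 2e-05 Pa
Formula: SPL = 20 * log10(p / p_ref)
Compute ratio: p / p_ref = 6.3 / 2e-05 = 315000
Compute log10: log10(315000) = 5.498311
Multiply: SPL = 20 * 5.498311 = 109.97

109.97 dB


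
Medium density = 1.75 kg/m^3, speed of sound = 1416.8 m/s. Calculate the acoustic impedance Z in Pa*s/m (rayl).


Given values:
  rho = 1.75 kg/m^3
  c = 1416.8 m/s
Formula: Z = rho * c
Z = 1.75 * 1416.8
Z = 2479.4

2479.4 rayl


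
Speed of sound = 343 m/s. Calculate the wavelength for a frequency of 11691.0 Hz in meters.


Given values:
  c = 343 m/s, f = 11691.0 Hz
Formula: lambda = c / f
lambda = 343 / 11691.0
lambda = 0.0293

0.0293 m


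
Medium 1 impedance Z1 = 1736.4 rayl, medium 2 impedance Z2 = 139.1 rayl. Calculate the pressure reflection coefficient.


Given values:
  Z1 = 1736.4 rayl, Z2 = 139.1 rayl
Formula: R = (Z2 - Z1) / (Z2 + Z1)
Numerator: Z2 - Z1 = 139.1 - 1736.4 = -1597.3
Denominator: Z2 + Z1 = 139.1 + 1736.4 = 1875.5
R = -1597.3 / 1875.5 = -0.8517

-0.8517


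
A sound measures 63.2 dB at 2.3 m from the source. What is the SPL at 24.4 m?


Given values:
  SPL1 = 63.2 dB, r1 = 2.3 m, r2 = 24.4 m
Formula: SPL2 = SPL1 - 20 * log10(r2 / r1)
Compute ratio: r2 / r1 = 24.4 / 2.3 = 10.6087
Compute log10: log10(10.6087) = 1.025662
Compute drop: 20 * 1.025662 = 20.5132
SPL2 = 63.2 - 20.5132 = 42.69

42.69 dB


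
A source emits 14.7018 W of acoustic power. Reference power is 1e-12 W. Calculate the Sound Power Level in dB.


Given values:
  W = 14.7018 W
  W_ref = 1e-12 W
Formula: SWL = 10 * log10(W / W_ref)
Compute ratio: W / W_ref = 14701800000000
Compute log10: log10(14701800000000) = 13.167371
Multiply: SWL = 10 * 13.167371 = 131.67

131.67 dB


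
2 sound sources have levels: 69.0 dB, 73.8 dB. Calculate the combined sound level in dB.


Formula: L_total = 10 * log10( sum(10^(Li/10)) )
  Source 1: 10^(69.0/10) = 7943282.3472
  Source 2: 10^(73.8/10) = 23988329.1902
Sum of linear values = 31931611.5374
L_total = 10 * log10(31931611.5374) = 75.04

75.04 dB


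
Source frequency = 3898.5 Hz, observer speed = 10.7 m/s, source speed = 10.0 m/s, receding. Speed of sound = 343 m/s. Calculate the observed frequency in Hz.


Given values:
  f_s = 3898.5 Hz, v_o = 10.7 m/s, v_s = 10.0 m/s
  Direction: receding
Formula: f_o = f_s * (c - v_o) / (c + v_s)
Numerator: c - v_o = 343 - 10.7 = 332.3
Denominator: c + v_s = 343 + 10.0 = 353.0
f_o = 3898.5 * 332.3 / 353.0 = 3669.89

3669.89 Hz


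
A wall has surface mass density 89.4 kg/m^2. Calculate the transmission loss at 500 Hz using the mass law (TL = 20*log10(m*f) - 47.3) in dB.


Given values:
  m = 89.4 kg/m^2, f = 500 Hz
Formula: TL = 20 * log10(m * f) - 47.3
Compute m * f = 89.4 * 500 = 44700.0
Compute log10(44700.0) = 4.650308
Compute 20 * 4.650308 = 93.0062
TL = 93.0062 - 47.3 = 45.71

45.71 dB


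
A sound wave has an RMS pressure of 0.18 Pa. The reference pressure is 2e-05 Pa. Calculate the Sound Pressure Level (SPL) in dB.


Given values:
  p = 0.18 Pa
  p_ref = 2e-05 Pa
Formula: SPL = 20 * log10(p / p_ref)
Compute ratio: p / p_ref = 0.18 / 2e-05 = 9000
Compute log10: log10(9000) = 3.954243
Multiply: SPL = 20 * 3.954243 = 79.08

79.08 dB


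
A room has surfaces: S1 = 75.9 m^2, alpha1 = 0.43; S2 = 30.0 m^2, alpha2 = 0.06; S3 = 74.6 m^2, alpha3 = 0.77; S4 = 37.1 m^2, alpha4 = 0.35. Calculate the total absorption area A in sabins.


Given surfaces:
  Surface 1: 75.9 * 0.43 = 32.637
  Surface 2: 30.0 * 0.06 = 1.8
  Surface 3: 74.6 * 0.77 = 57.442
  Surface 4: 37.1 * 0.35 = 12.985
Formula: A = sum(Si * alpha_i)
A = 32.637 + 1.8 + 57.442 + 12.985
A = 104.86

104.86 sabins


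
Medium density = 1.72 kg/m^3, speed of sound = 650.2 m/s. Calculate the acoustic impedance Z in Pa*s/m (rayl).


Given values:
  rho = 1.72 kg/m^3
  c = 650.2 m/s
Formula: Z = rho * c
Z = 1.72 * 650.2
Z = 1118.34

1118.34 rayl


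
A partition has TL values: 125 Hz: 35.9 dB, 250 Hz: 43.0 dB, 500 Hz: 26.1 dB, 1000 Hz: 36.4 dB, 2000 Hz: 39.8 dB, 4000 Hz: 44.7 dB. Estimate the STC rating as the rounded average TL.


Given TL values at each frequency:
  125 Hz: 35.9 dB
  250 Hz: 43.0 dB
  500 Hz: 26.1 dB
  1000 Hz: 36.4 dB
  2000 Hz: 39.8 dB
  4000 Hz: 44.7 dB
Formula: STC ~ round(average of TL values)
Sum = 35.9 + 43.0 + 26.1 + 36.4 + 39.8 + 44.7 = 225.9
Average = 225.9 / 6 = 37.65
Rounded: 38

38


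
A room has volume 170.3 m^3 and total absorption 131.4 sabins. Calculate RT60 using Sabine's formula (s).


Given values:
  V = 170.3 m^3
  A = 131.4 sabins
Formula: RT60 = 0.161 * V / A
Numerator: 0.161 * 170.3 = 27.4183
RT60 = 27.4183 / 131.4 = 0.209

0.209 s


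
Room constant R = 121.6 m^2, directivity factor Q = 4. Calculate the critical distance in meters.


Given values:
  R = 121.6 m^2, Q = 4
Formula: d_c = 0.141 * sqrt(Q * R)
Compute Q * R = 4 * 121.6 = 486.4
Compute sqrt(486.4) = 22.0545
d_c = 0.141 * 22.0545 = 3.11

3.11 m


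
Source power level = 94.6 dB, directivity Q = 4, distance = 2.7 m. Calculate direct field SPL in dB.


Given values:
  Lw = 94.6 dB, Q = 4, r = 2.7 m
Formula: SPL = Lw + 10 * log10(Q / (4 * pi * r^2))
Compute 4 * pi * r^2 = 4 * pi * 2.7^2 = 91.6088
Compute Q / denom = 4 / 91.6088 = 0.04366393
Compute 10 * log10(0.04366393) = -13.5988
SPL = 94.6 + (-13.5988) = 81.0

81.0 dB


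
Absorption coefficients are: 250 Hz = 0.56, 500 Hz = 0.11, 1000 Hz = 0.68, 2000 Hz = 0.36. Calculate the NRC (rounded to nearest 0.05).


Given values:
  a_250 = 0.56, a_500 = 0.11
  a_1000 = 0.68, a_2000 = 0.36
Formula: NRC = (a250 + a500 + a1000 + a2000) / 4
Sum = 0.56 + 0.11 + 0.68 + 0.36 = 1.71
NRC = 1.71 / 4 = 0.4275
Rounded to nearest 0.05: 0.45

0.45


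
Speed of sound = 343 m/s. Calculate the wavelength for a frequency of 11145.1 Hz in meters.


Given values:
  c = 343 m/s, f = 11145.1 Hz
Formula: lambda = c / f
lambda = 343 / 11145.1
lambda = 0.0308

0.0308 m


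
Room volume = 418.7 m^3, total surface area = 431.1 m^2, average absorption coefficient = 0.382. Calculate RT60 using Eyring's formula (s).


Given values:
  V = 418.7 m^3, S = 431.1 m^2, alpha = 0.382
Formula: RT60 = 0.161 * V / (-S * ln(1 - alpha))
Compute ln(1 - 0.382) = ln(0.618) = -0.481267
Denominator: -431.1 * -0.481267 = 207.4742
Numerator: 0.161 * 418.7 = 67.4107
RT60 = 67.4107 / 207.4742 = 0.325

0.325 s


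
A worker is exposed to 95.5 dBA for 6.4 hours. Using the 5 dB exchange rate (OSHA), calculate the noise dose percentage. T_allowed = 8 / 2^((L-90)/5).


Given values:
  L = 95.5 dBA, T = 6.4 hours
Formula: T_allowed = 8 / 2^((L - 90) / 5)
Compute exponent: (95.5 - 90) / 5 = 1.1
Compute 2^(1.1) = 2.143547
T_allowed = 8 / 2.143547 = 3.732132 hours
Dose = (T / T_allowed) * 100
Dose = (6.4 / 3.732132) * 100 = 171.48

171.48 %


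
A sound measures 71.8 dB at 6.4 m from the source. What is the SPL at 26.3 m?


Given values:
  SPL1 = 71.8 dB, r1 = 6.4 m, r2 = 26.3 m
Formula: SPL2 = SPL1 - 20 * log10(r2 / r1)
Compute ratio: r2 / r1 = 26.3 / 6.4 = 4.1094
Compute log10: log10(4.1094) = 0.613778
Compute drop: 20 * 0.613778 = 12.2756
SPL2 = 71.8 - 12.2756 = 59.52

59.52 dB


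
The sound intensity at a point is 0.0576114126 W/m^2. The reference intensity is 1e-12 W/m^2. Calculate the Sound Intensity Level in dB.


Given values:
  I = 0.0576114126 W/m^2
  I_ref = 1e-12 W/m^2
Formula: SIL = 10 * log10(I / I_ref)
Compute ratio: I / I_ref = 57611412600
Compute log10: log10(57611412600) = 10.760509
Multiply: SIL = 10 * 10.760509 = 107.61

107.61 dB


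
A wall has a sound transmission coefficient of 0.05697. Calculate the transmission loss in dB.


Given values:
  tau = 0.05697
Formula: TL = 10 * log10(1 / tau)
Compute 1 / tau = 1 / 0.05697 = 17.5531
Compute log10(17.5531) = 1.244354
TL = 10 * 1.244354 = 12.44

12.44 dB


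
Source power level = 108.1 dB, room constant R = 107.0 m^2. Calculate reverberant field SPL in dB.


Given values:
  Lw = 108.1 dB, R = 107.0 m^2
Formula: SPL = Lw + 10 * log10(4 / R)
Compute 4 / R = 4 / 107.0 = 0.037383
Compute 10 * log10(0.037383) = -14.2733
SPL = 108.1 + (-14.2733) = 93.83

93.83 dB


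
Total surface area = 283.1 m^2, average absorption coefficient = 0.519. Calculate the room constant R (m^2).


Given values:
  S = 283.1 m^2, alpha = 0.519
Formula: R = S * alpha / (1 - alpha)
Numerator: 283.1 * 0.519 = 146.9289
Denominator: 1 - 0.519 = 0.481
R = 146.9289 / 0.481 = 305.47

305.47 m^2


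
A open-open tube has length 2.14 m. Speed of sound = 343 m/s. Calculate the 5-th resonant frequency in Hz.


Given values:
  Tube type: open-open, L = 2.14 m, c = 343 m/s, n = 5
Formula: f_n = n * c / (2 * L)
Compute 2 * L = 2 * 2.14 = 4.28
f = 5 * 343 / 4.28
f = 400.7

400.7 Hz


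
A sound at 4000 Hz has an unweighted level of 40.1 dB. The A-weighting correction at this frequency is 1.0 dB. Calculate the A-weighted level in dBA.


Given values:
  SPL = 40.1 dB
  A-weighting at 4000 Hz = 1.0 dB
Formula: L_A = SPL + A_weight
L_A = 40.1 + (1.0)
L_A = 41.1

41.1 dBA


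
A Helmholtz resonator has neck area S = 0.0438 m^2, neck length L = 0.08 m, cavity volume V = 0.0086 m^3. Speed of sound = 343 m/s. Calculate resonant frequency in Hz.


Given values:
  S = 0.0438 m^2, L = 0.08 m, V = 0.0086 m^3, c = 343 m/s
Formula: f = (c / (2*pi)) * sqrt(S / (V * L))
Compute V * L = 0.0086 * 0.08 = 0.000688
Compute S / (V * L) = 0.0438 / 0.000688 = 63.6628
Compute sqrt(63.6628) = 7.978897
Compute c / (2*pi) = 343 / 6.283185 = 54.590148
f = 54.590148 * 7.978897 = 435.57

435.57 Hz


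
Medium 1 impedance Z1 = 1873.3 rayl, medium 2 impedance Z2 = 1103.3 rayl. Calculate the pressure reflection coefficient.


Given values:
  Z1 = 1873.3 rayl, Z2 = 1103.3 rayl
Formula: R = (Z2 - Z1) / (Z2 + Z1)
Numerator: Z2 - Z1 = 1103.3 - 1873.3 = -770.0
Denominator: Z2 + Z1 = 1103.3 + 1873.3 = 2976.6
R = -770.0 / 2976.6 = -0.2587

-0.2587


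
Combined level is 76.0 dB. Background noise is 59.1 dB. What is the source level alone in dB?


Given values:
  L_total = 76.0 dB, L_bg = 59.1 dB
Formula: L_source = 10 * log10(10^(L_total/10) - 10^(L_bg/10))
Convert to linear:
  10^(76.0/10) = 39810717.0553
  10^(59.1/10) = 812830.5162
Difference: 39810717.0553 - 812830.5162 = 38997886.5391
L_source = 10 * log10(38997886.5391) = 75.91

75.91 dB


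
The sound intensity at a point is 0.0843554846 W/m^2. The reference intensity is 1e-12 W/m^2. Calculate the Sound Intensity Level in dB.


Given values:
  I = 0.0843554846 W/m^2
  I_ref = 1e-12 W/m^2
Formula: SIL = 10 * log10(I / I_ref)
Compute ratio: I / I_ref = 84355484600
Compute log10: log10(84355484600) = 10.926113
Multiply: SIL = 10 * 10.926113 = 109.26

109.26 dB


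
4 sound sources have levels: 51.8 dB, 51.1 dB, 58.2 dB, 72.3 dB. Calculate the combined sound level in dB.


Formula: L_total = 10 * log10( sum(10^(Li/10)) )
  Source 1: 10^(51.8/10) = 151356.1248
  Source 2: 10^(51.1/10) = 128824.9552
  Source 3: 10^(58.2/10) = 660693.448
  Source 4: 10^(72.3/10) = 16982436.5246
Sum of linear values = 17923311.0526
L_total = 10 * log10(17923311.0526) = 72.53

72.53 dB


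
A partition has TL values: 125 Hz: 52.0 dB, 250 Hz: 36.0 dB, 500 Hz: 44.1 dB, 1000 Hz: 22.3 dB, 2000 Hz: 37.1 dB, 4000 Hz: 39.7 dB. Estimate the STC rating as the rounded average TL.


Given TL values at each frequency:
  125 Hz: 52.0 dB
  250 Hz: 36.0 dB
  500 Hz: 44.1 dB
  1000 Hz: 22.3 dB
  2000 Hz: 37.1 dB
  4000 Hz: 39.7 dB
Formula: STC ~ round(average of TL values)
Sum = 52.0 + 36.0 + 44.1 + 22.3 + 37.1 + 39.7 = 231.2
Average = 231.2 / 6 = 38.53
Rounded: 39

39


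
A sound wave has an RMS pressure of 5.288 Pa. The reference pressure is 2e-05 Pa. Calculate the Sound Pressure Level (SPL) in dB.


Given values:
  p = 5.288 Pa
  p_ref = 2e-05 Pa
Formula: SPL = 20 * log10(p / p_ref)
Compute ratio: p / p_ref = 5.288 / 2e-05 = 264400
Compute log10: log10(264400) = 5.422261
Multiply: SPL = 20 * 5.422261 = 108.45

108.45 dB


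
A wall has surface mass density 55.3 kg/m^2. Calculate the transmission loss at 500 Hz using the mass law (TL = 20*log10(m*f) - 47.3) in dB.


Given values:
  m = 55.3 kg/m^2, f = 500 Hz
Formula: TL = 20 * log10(m * f) - 47.3
Compute m * f = 55.3 * 500 = 27650.0
Compute log10(27650.0) = 4.441695
Compute 20 * 4.441695 = 88.8339
TL = 88.8339 - 47.3 = 41.53

41.53 dB


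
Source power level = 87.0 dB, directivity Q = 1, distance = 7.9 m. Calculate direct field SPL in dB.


Given values:
  Lw = 87.0 dB, Q = 1, r = 7.9 m
Formula: SPL = Lw + 10 * log10(Q / (4 * pi * r^2))
Compute 4 * pi * r^2 = 4 * pi * 7.9^2 = 784.2672
Compute Q / denom = 1 / 784.2672 = 0.00127508
Compute 10 * log10(0.00127508) = -28.9446
SPL = 87.0 + (-28.9446) = 58.06

58.06 dB


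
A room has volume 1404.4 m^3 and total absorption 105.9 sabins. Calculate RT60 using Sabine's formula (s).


Given values:
  V = 1404.4 m^3
  A = 105.9 sabins
Formula: RT60 = 0.161 * V / A
Numerator: 0.161 * 1404.4 = 226.1084
RT60 = 226.1084 / 105.9 = 2.135

2.135 s


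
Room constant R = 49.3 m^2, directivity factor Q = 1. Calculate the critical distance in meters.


Given values:
  R = 49.3 m^2, Q = 1
Formula: d_c = 0.141 * sqrt(Q * R)
Compute Q * R = 1 * 49.3 = 49.3
Compute sqrt(49.3) = 7.0214
d_c = 0.141 * 7.0214 = 0.99

0.99 m


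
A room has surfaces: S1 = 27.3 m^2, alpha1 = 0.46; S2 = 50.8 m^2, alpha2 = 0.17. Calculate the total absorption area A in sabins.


Given surfaces:
  Surface 1: 27.3 * 0.46 = 12.558
  Surface 2: 50.8 * 0.17 = 8.636
Formula: A = sum(Si * alpha_i)
A = 12.558 + 8.636
A = 21.19

21.19 sabins


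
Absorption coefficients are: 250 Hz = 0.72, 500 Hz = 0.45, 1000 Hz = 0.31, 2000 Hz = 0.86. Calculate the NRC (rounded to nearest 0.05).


Given values:
  a_250 = 0.72, a_500 = 0.45
  a_1000 = 0.31, a_2000 = 0.86
Formula: NRC = (a250 + a500 + a1000 + a2000) / 4
Sum = 0.72 + 0.45 + 0.31 + 0.86 = 2.34
NRC = 2.34 / 4 = 0.585
Rounded to nearest 0.05: 0.6

0.6


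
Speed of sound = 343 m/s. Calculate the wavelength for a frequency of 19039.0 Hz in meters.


Given values:
  c = 343 m/s, f = 19039.0 Hz
Formula: lambda = c / f
lambda = 343 / 19039.0
lambda = 0.018

0.018 m


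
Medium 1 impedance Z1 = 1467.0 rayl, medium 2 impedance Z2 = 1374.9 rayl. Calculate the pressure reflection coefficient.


Given values:
  Z1 = 1467.0 rayl, Z2 = 1374.9 rayl
Formula: R = (Z2 - Z1) / (Z2 + Z1)
Numerator: Z2 - Z1 = 1374.9 - 1467.0 = -92.1
Denominator: Z2 + Z1 = 1374.9 + 1467.0 = 2841.9
R = -92.1 / 2841.9 = -0.0324

-0.0324


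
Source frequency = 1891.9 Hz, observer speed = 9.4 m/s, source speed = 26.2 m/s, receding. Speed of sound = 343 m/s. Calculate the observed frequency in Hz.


Given values:
  f_s = 1891.9 Hz, v_o = 9.4 m/s, v_s = 26.2 m/s
  Direction: receding
Formula: f_o = f_s * (c - v_o) / (c + v_s)
Numerator: c - v_o = 343 - 9.4 = 333.6
Denominator: c + v_s = 343 + 26.2 = 369.2
f_o = 1891.9 * 333.6 / 369.2 = 1709.47

1709.47 Hz


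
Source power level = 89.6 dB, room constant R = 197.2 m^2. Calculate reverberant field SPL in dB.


Given values:
  Lw = 89.6 dB, R = 197.2 m^2
Formula: SPL = Lw + 10 * log10(4 / R)
Compute 4 / R = 4 / 197.2 = 0.020284
Compute 10 * log10(0.020284) = -16.9285
SPL = 89.6 + (-16.9285) = 72.67

72.67 dB


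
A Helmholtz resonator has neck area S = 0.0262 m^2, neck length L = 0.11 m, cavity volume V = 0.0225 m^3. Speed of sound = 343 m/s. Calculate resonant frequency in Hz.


Given values:
  S = 0.0262 m^2, L = 0.11 m, V = 0.0225 m^3, c = 343 m/s
Formula: f = (c / (2*pi)) * sqrt(S / (V * L))
Compute V * L = 0.0225 * 0.11 = 0.002475
Compute S / (V * L) = 0.0262 / 0.002475 = 10.5859
Compute sqrt(10.5859) = 3.253598
Compute c / (2*pi) = 343 / 6.283185 = 54.590148
f = 54.590148 * 3.253598 = 177.61

177.61 Hz


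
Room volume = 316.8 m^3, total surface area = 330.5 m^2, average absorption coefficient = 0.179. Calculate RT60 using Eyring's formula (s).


Given values:
  V = 316.8 m^3, S = 330.5 m^2, alpha = 0.179
Formula: RT60 = 0.161 * V / (-S * ln(1 - alpha))
Compute ln(1 - 0.179) = ln(0.821) = -0.197232
Denominator: -330.5 * -0.197232 = 65.1852
Numerator: 0.161 * 316.8 = 51.0048
RT60 = 51.0048 / 65.1852 = 0.782

0.782 s


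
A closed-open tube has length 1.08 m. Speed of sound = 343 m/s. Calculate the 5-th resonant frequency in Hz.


Given values:
  Tube type: closed-open, L = 1.08 m, c = 343 m/s, n = 5
Formula: f_n = (2n - 1) * c / (4 * L)
Compute 2n - 1 = 2*5 - 1 = 9
Compute 4 * L = 4 * 1.08 = 4.32
f = 9 * 343 / 4.32
f = 714.58

714.58 Hz


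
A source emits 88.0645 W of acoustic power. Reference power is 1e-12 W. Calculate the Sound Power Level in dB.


Given values:
  W = 88.0645 W
  W_ref = 1e-12 W
Formula: SWL = 10 * log10(W / W_ref)
Compute ratio: W / W_ref = 88064500000000
Compute log10: log10(88064500000000) = 13.944801
Multiply: SWL = 10 * 13.944801 = 139.45

139.45 dB


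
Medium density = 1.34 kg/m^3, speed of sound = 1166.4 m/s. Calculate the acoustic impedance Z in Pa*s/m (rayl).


Given values:
  rho = 1.34 kg/m^3
  c = 1166.4 m/s
Formula: Z = rho * c
Z = 1.34 * 1166.4
Z = 1562.98

1562.98 rayl


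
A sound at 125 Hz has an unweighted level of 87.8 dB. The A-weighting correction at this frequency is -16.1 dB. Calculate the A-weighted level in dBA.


Given values:
  SPL = 87.8 dB
  A-weighting at 125 Hz = -16.1 dB
Formula: L_A = SPL + A_weight
L_A = 87.8 + (-16.1)
L_A = 71.7

71.7 dBA


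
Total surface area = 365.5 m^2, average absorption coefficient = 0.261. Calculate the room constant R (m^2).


Given values:
  S = 365.5 m^2, alpha = 0.261
Formula: R = S * alpha / (1 - alpha)
Numerator: 365.5 * 0.261 = 95.3955
Denominator: 1 - 0.261 = 0.739
R = 95.3955 / 0.739 = 129.09

129.09 m^2


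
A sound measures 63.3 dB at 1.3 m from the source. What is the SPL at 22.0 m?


Given values:
  SPL1 = 63.3 dB, r1 = 1.3 m, r2 = 22.0 m
Formula: SPL2 = SPL1 - 20 * log10(r2 / r1)
Compute ratio: r2 / r1 = 22.0 / 1.3 = 16.9231
Compute log10: log10(16.9231) = 1.22848
Compute drop: 20 * 1.22848 = 24.5696
SPL2 = 63.3 - 24.5696 = 38.73

38.73 dB


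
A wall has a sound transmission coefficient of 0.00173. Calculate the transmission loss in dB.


Given values:
  tau = 0.00173
Formula: TL = 10 * log10(1 / tau)
Compute 1 / tau = 1 / 0.00173 = 578.0347
Compute log10(578.0347) = 2.761954
TL = 10 * 2.761954 = 27.62

27.62 dB


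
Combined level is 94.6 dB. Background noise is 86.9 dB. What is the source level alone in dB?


Given values:
  L_total = 94.6 dB, L_bg = 86.9 dB
Formula: L_source = 10 * log10(10^(L_total/10) - 10^(L_bg/10))
Convert to linear:
  10^(94.6/10) = 2884031503.1266
  10^(86.9/10) = 489778819.3684
Difference: 2884031503.1266 - 489778819.3684 = 2394252683.7582
L_source = 10 * log10(2394252683.7582) = 93.79

93.79 dB


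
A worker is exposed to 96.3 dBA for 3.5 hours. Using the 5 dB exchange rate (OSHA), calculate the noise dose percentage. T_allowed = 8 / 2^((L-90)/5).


Given values:
  L = 96.3 dBA, T = 3.5 hours
Formula: T_allowed = 8 / 2^((L - 90) / 5)
Compute exponent: (96.3 - 90) / 5 = 1.26
Compute 2^(1.26) = 2.394957
T_allowed = 8 / 2.394957 = 3.340352 hours
Dose = (T / T_allowed) * 100
Dose = (3.5 / 3.340352) * 100 = 104.78

104.78 %


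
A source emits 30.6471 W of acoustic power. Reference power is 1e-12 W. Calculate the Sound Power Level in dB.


Given values:
  W = 30.6471 W
  W_ref = 1e-12 W
Formula: SWL = 10 * log10(W / W_ref)
Compute ratio: W / W_ref = 30647100000000
Compute log10: log10(30647100000000) = 13.486389
Multiply: SWL = 10 * 13.486389 = 134.86

134.86 dB


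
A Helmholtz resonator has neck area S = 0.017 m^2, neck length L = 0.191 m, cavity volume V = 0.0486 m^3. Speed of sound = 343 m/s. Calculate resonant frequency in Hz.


Given values:
  S = 0.017 m^2, L = 0.191 m, V = 0.0486 m^3, c = 343 m/s
Formula: f = (c / (2*pi)) * sqrt(S / (V * L))
Compute V * L = 0.0486 * 0.191 = 0.0092826
Compute S / (V * L) = 0.017 / 0.0092826 = 1.8314
Compute sqrt(1.8314) = 1.353292
Compute c / (2*pi) = 343 / 6.283185 = 54.590148
f = 54.590148 * 1.353292 = 73.88

73.88 Hz


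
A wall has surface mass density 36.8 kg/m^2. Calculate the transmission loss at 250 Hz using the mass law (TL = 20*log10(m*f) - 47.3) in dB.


Given values:
  m = 36.8 kg/m^2, f = 250 Hz
Formula: TL = 20 * log10(m * f) - 47.3
Compute m * f = 36.8 * 250 = 9200.0
Compute log10(9200.0) = 3.963788
Compute 20 * 3.963788 = 79.2758
TL = 79.2758 - 47.3 = 31.98

31.98 dB


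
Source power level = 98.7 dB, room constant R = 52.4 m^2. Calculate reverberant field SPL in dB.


Given values:
  Lw = 98.7 dB, R = 52.4 m^2
Formula: SPL = Lw + 10 * log10(4 / R)
Compute 4 / R = 4 / 52.4 = 0.076336
Compute 10 * log10(0.076336) = -11.1727
SPL = 98.7 + (-11.1727) = 87.53

87.53 dB


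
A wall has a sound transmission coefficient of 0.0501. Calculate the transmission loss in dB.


Given values:
  tau = 0.0501
Formula: TL = 10 * log10(1 / tau)
Compute 1 / tau = 1 / 0.0501 = 19.9601
Compute log10(19.9601) = 1.300163
TL = 10 * 1.300163 = 13.0

13.0 dB


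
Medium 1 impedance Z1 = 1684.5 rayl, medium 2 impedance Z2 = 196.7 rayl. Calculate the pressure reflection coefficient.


Given values:
  Z1 = 1684.5 rayl, Z2 = 196.7 rayl
Formula: R = (Z2 - Z1) / (Z2 + Z1)
Numerator: Z2 - Z1 = 196.7 - 1684.5 = -1487.8
Denominator: Z2 + Z1 = 196.7 + 1684.5 = 1881.2
R = -1487.8 / 1881.2 = -0.7909

-0.7909


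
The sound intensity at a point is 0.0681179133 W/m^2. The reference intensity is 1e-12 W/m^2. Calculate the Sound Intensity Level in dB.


Given values:
  I = 0.0681179133 W/m^2
  I_ref = 1e-12 W/m^2
Formula: SIL = 10 * log10(I / I_ref)
Compute ratio: I / I_ref = 68117913300
Compute log10: log10(68117913300) = 10.833261
Multiply: SIL = 10 * 10.833261 = 108.33

108.33 dB


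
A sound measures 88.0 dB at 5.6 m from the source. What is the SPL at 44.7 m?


Given values:
  SPL1 = 88.0 dB, r1 = 5.6 m, r2 = 44.7 m
Formula: SPL2 = SPL1 - 20 * log10(r2 / r1)
Compute ratio: r2 / r1 = 44.7 / 5.6 = 7.9821
Compute log10: log10(7.9821) = 0.902117
Compute drop: 20 * 0.902117 = 18.0423
SPL2 = 88.0 - 18.0423 = 69.96

69.96 dB


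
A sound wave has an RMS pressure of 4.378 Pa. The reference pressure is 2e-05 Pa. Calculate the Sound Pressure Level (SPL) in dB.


Given values:
  p = 4.378 Pa
  p_ref = 2e-05 Pa
Formula: SPL = 20 * log10(p / p_ref)
Compute ratio: p / p_ref = 4.378 / 2e-05 = 218900
Compute log10: log10(218900) = 5.340246
Multiply: SPL = 20 * 5.340246 = 106.8

106.8 dB


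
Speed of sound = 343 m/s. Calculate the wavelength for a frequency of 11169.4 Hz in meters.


Given values:
  c = 343 m/s, f = 11169.4 Hz
Formula: lambda = c / f
lambda = 343 / 11169.4
lambda = 0.0307

0.0307 m


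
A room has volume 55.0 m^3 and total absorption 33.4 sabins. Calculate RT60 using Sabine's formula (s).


Given values:
  V = 55.0 m^3
  A = 33.4 sabins
Formula: RT60 = 0.161 * V / A
Numerator: 0.161 * 55.0 = 8.855
RT60 = 8.855 / 33.4 = 0.265

0.265 s


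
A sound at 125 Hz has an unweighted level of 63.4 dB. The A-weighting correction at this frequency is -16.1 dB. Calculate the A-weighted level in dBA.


Given values:
  SPL = 63.4 dB
  A-weighting at 125 Hz = -16.1 dB
Formula: L_A = SPL + A_weight
L_A = 63.4 + (-16.1)
L_A = 47.3

47.3 dBA


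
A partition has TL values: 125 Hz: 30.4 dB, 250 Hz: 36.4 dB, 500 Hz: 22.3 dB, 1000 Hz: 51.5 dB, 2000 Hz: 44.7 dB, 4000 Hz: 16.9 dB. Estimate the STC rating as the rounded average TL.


Given TL values at each frequency:
  125 Hz: 30.4 dB
  250 Hz: 36.4 dB
  500 Hz: 22.3 dB
  1000 Hz: 51.5 dB
  2000 Hz: 44.7 dB
  4000 Hz: 16.9 dB
Formula: STC ~ round(average of TL values)
Sum = 30.4 + 36.4 + 22.3 + 51.5 + 44.7 + 16.9 = 202.2
Average = 202.2 / 6 = 33.7
Rounded: 34

34


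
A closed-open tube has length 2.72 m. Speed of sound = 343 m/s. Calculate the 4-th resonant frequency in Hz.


Given values:
  Tube type: closed-open, L = 2.72 m, c = 343 m/s, n = 4
Formula: f_n = (2n - 1) * c / (4 * L)
Compute 2n - 1 = 2*4 - 1 = 7
Compute 4 * L = 4 * 2.72 = 10.88
f = 7 * 343 / 10.88
f = 220.68

220.68 Hz


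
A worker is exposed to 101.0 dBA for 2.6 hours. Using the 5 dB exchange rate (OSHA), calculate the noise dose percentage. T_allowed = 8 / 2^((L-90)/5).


Given values:
  L = 101.0 dBA, T = 2.6 hours
Formula: T_allowed = 8 / 2^((L - 90) / 5)
Compute exponent: (101.0 - 90) / 5 = 2.2
Compute 2^(2.2) = 4.594793
T_allowed = 8 / 4.594793 = 1.741101 hours
Dose = (T / T_allowed) * 100
Dose = (2.6 / 1.741101) * 100 = 149.33

149.33 %


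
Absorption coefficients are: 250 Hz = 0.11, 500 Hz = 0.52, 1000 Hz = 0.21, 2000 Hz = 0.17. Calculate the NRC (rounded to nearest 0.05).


Given values:
  a_250 = 0.11, a_500 = 0.52
  a_1000 = 0.21, a_2000 = 0.17
Formula: NRC = (a250 + a500 + a1000 + a2000) / 4
Sum = 0.11 + 0.52 + 0.21 + 0.17 = 1.01
NRC = 1.01 / 4 = 0.2525
Rounded to nearest 0.05: 0.25

0.25


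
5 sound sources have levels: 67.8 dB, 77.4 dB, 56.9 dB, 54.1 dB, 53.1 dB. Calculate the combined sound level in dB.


Formula: L_total = 10 * log10( sum(10^(Li/10)) )
  Source 1: 10^(67.8/10) = 6025595.8607
  Source 2: 10^(77.4/10) = 54954087.3858
  Source 3: 10^(56.9/10) = 489778.8194
  Source 4: 10^(54.1/10) = 257039.5783
  Source 5: 10^(53.1/10) = 204173.7945
Sum of linear values = 61930675.4387
L_total = 10 * log10(61930675.4387) = 77.92

77.92 dB


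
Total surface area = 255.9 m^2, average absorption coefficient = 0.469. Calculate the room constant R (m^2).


Given values:
  S = 255.9 m^2, alpha = 0.469
Formula: R = S * alpha / (1 - alpha)
Numerator: 255.9 * 0.469 = 120.0171
Denominator: 1 - 0.469 = 0.531
R = 120.0171 / 0.531 = 226.02

226.02 m^2


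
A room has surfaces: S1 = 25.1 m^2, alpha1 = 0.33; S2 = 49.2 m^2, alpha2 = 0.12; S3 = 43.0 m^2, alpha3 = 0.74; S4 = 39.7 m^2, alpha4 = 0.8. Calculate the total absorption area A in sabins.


Given surfaces:
  Surface 1: 25.1 * 0.33 = 8.283
  Surface 2: 49.2 * 0.12 = 5.904
  Surface 3: 43.0 * 0.74 = 31.82
  Surface 4: 39.7 * 0.8 = 31.76
Formula: A = sum(Si * alpha_i)
A = 8.283 + 5.904 + 31.82 + 31.76
A = 77.77

77.77 sabins


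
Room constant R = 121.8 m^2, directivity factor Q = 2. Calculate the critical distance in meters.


Given values:
  R = 121.8 m^2, Q = 2
Formula: d_c = 0.141 * sqrt(Q * R)
Compute Q * R = 2 * 121.8 = 243.6
Compute sqrt(243.6) = 15.6077
d_c = 0.141 * 15.6077 = 2.201

2.201 m


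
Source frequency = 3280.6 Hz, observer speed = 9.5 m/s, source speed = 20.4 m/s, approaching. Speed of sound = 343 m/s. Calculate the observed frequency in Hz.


Given values:
  f_s = 3280.6 Hz, v_o = 9.5 m/s, v_s = 20.4 m/s
  Direction: approaching
Formula: f_o = f_s * (c + v_o) / (c - v_s)
Numerator: c + v_o = 343 + 9.5 = 352.5
Denominator: c - v_s = 343 - 20.4 = 322.6
f_o = 3280.6 * 352.5 / 322.6 = 3584.66

3584.66 Hz


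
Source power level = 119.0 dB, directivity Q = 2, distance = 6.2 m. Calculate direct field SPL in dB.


Given values:
  Lw = 119.0 dB, Q = 2, r = 6.2 m
Formula: SPL = Lw + 10 * log10(Q / (4 * pi * r^2))
Compute 4 * pi * r^2 = 4 * pi * 6.2^2 = 483.0513
Compute Q / denom = 2 / 483.0513 = 0.00414035
Compute 10 * log10(0.00414035) = -23.8296
SPL = 119.0 + (-23.8296) = 95.17

95.17 dB


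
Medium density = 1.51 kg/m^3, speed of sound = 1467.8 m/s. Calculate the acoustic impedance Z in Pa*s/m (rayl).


Given values:
  rho = 1.51 kg/m^3
  c = 1467.8 m/s
Formula: Z = rho * c
Z = 1.51 * 1467.8
Z = 2216.38

2216.38 rayl


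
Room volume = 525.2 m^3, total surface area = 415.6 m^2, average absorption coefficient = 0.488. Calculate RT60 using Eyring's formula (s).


Given values:
  V = 525.2 m^3, S = 415.6 m^2, alpha = 0.488
Formula: RT60 = 0.161 * V / (-S * ln(1 - alpha))
Compute ln(1 - 0.488) = ln(0.512) = -0.669431
Denominator: -415.6 * -0.669431 = 278.2155
Numerator: 0.161 * 525.2 = 84.5572
RT60 = 84.5572 / 278.2155 = 0.304

0.304 s


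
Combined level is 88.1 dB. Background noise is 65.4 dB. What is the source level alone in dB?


Given values:
  L_total = 88.1 dB, L_bg = 65.4 dB
Formula: L_source = 10 * log10(10^(L_total/10) - 10^(L_bg/10))
Convert to linear:
  10^(88.1/10) = 645654229.0347
  10^(65.4/10) = 3467368.5045
Difference: 645654229.0347 - 3467368.5045 = 642186860.5302
L_source = 10 * log10(642186860.5302) = 88.08

88.08 dB


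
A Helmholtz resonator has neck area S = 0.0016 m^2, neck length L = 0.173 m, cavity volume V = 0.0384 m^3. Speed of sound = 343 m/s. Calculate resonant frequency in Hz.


Given values:
  S = 0.0016 m^2, L = 0.173 m, V = 0.0384 m^3, c = 343 m/s
Formula: f = (c / (2*pi)) * sqrt(S / (V * L))
Compute V * L = 0.0384 * 0.173 = 0.0066432
Compute S / (V * L) = 0.0016 / 0.0066432 = 0.2408
Compute sqrt(0.2408) = 0.490714
Compute c / (2*pi) = 343 / 6.283185 = 54.590148
f = 54.590148 * 0.490714 = 26.79

26.79 Hz


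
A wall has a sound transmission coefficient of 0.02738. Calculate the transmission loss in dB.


Given values:
  tau = 0.02738
Formula: TL = 10 * log10(1 / tau)
Compute 1 / tau = 1 / 0.02738 = 36.523
Compute log10(36.523) = 1.562566
TL = 10 * 1.562566 = 15.63

15.63 dB


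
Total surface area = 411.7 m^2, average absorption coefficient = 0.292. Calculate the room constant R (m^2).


Given values:
  S = 411.7 m^2, alpha = 0.292
Formula: R = S * alpha / (1 - alpha)
Numerator: 411.7 * 0.292 = 120.2164
Denominator: 1 - 0.292 = 0.708
R = 120.2164 / 0.708 = 169.8

169.8 m^2


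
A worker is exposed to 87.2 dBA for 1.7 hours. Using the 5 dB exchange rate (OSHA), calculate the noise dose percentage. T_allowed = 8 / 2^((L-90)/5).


Given values:
  L = 87.2 dBA, T = 1.7 hours
Formula: T_allowed = 8 / 2^((L - 90) / 5)
Compute exponent: (87.2 - 90) / 5 = -0.56
Compute 2^(-0.56) = 0.678302
T_allowed = 8 / 0.678302 = 11.794157 hours
Dose = (T / T_allowed) * 100
Dose = (1.7 / 11.794157) * 100 = 14.41

14.41 %


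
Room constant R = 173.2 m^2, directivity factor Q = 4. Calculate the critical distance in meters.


Given values:
  R = 173.2 m^2, Q = 4
Formula: d_c = 0.141 * sqrt(Q * R)
Compute Q * R = 4 * 173.2 = 692.8
Compute sqrt(692.8) = 26.3211
d_c = 0.141 * 26.3211 = 3.711

3.711 m


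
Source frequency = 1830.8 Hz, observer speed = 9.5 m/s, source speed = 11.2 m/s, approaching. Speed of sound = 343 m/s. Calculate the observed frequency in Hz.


Given values:
  f_s = 1830.8 Hz, v_o = 9.5 m/s, v_s = 11.2 m/s
  Direction: approaching
Formula: f_o = f_s * (c + v_o) / (c - v_s)
Numerator: c + v_o = 343 + 9.5 = 352.5
Denominator: c - v_s = 343 - 11.2 = 331.8
f_o = 1830.8 * 352.5 / 331.8 = 1945.02

1945.02 Hz


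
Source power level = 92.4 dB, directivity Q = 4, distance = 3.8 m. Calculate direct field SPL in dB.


Given values:
  Lw = 92.4 dB, Q = 4, r = 3.8 m
Formula: SPL = Lw + 10 * log10(Q / (4 * pi * r^2))
Compute 4 * pi * r^2 = 4 * pi * 3.8^2 = 181.4584
Compute Q / denom = 4 / 181.4584 = 0.02204362
Compute 10 * log10(0.02204362) = -16.5672
SPL = 92.4 + (-16.5672) = 75.83

75.83 dB


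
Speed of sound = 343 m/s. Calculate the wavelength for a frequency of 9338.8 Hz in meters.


Given values:
  c = 343 m/s, f = 9338.8 Hz
Formula: lambda = c / f
lambda = 343 / 9338.8
lambda = 0.0367

0.0367 m


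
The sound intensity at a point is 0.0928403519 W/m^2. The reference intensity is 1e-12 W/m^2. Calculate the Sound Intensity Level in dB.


Given values:
  I = 0.0928403519 W/m^2
  I_ref = 1e-12 W/m^2
Formula: SIL = 10 * log10(I / I_ref)
Compute ratio: I / I_ref = 92840351900
Compute log10: log10(92840351900) = 10.967737
Multiply: SIL = 10 * 10.967737 = 109.68

109.68 dB


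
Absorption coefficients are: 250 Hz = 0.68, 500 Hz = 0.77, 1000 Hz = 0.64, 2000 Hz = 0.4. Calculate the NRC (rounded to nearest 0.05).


Given values:
  a_250 = 0.68, a_500 = 0.77
  a_1000 = 0.64, a_2000 = 0.4
Formula: NRC = (a250 + a500 + a1000 + a2000) / 4
Sum = 0.68 + 0.77 + 0.64 + 0.4 = 2.49
NRC = 2.49 / 4 = 0.6225
Rounded to nearest 0.05: 0.6

0.6


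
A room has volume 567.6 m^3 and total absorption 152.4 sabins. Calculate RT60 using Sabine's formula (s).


Given values:
  V = 567.6 m^3
  A = 152.4 sabins
Formula: RT60 = 0.161 * V / A
Numerator: 0.161 * 567.6 = 91.3836
RT60 = 91.3836 / 152.4 = 0.6

0.6 s


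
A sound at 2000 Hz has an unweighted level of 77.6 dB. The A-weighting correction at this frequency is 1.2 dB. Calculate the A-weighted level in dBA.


Given values:
  SPL = 77.6 dB
  A-weighting at 2000 Hz = 1.2 dB
Formula: L_A = SPL + A_weight
L_A = 77.6 + (1.2)
L_A = 78.8

78.8 dBA


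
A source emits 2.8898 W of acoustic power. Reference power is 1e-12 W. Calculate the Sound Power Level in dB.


Given values:
  W = 2.8898 W
  W_ref = 1e-12 W
Formula: SWL = 10 * log10(W / W_ref)
Compute ratio: W / W_ref = 2889800000000
Compute log10: log10(2889800000000) = 12.460868
Multiply: SWL = 10 * 12.460868 = 124.61

124.61 dB


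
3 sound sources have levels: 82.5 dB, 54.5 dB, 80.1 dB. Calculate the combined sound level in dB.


Formula: L_total = 10 * log10( sum(10^(Li/10)) )
  Source 1: 10^(82.5/10) = 177827941.0039
  Source 2: 10^(54.5/10) = 281838.2931
  Source 3: 10^(80.1/10) = 102329299.2281
Sum of linear values = 280439078.5251
L_total = 10 * log10(280439078.5251) = 84.48

84.48 dB


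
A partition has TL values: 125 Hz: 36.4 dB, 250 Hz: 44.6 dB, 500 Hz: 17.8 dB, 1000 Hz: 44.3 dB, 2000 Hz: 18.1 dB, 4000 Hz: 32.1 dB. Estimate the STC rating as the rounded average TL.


Given TL values at each frequency:
  125 Hz: 36.4 dB
  250 Hz: 44.6 dB
  500 Hz: 17.8 dB
  1000 Hz: 44.3 dB
  2000 Hz: 18.1 dB
  4000 Hz: 32.1 dB
Formula: STC ~ round(average of TL values)
Sum = 36.4 + 44.6 + 17.8 + 44.3 + 18.1 + 32.1 = 193.3
Average = 193.3 / 6 = 32.22
Rounded: 32

32


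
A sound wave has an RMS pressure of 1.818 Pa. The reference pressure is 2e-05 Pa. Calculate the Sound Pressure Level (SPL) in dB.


Given values:
  p = 1.818 Pa
  p_ref = 2e-05 Pa
Formula: SPL = 20 * log10(p / p_ref)
Compute ratio: p / p_ref = 1.818 / 2e-05 = 90900
Compute log10: log10(90900) = 4.958564
Multiply: SPL = 20 * 4.958564 = 99.17

99.17 dB


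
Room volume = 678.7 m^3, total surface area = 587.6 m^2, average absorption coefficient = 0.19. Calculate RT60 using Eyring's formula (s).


Given values:
  V = 678.7 m^3, S = 587.6 m^2, alpha = 0.19
Formula: RT60 = 0.161 * V / (-S * ln(1 - alpha))
Compute ln(1 - 0.19) = ln(0.81) = -0.210721
Denominator: -587.6 * -0.210721 = 123.8197
Numerator: 0.161 * 678.7 = 109.2707
RT60 = 109.2707 / 123.8197 = 0.882

0.882 s


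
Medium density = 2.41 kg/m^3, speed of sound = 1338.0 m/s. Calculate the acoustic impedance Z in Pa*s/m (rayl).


Given values:
  rho = 2.41 kg/m^3
  c = 1338.0 m/s
Formula: Z = rho * c
Z = 2.41 * 1338.0
Z = 3224.58

3224.58 rayl


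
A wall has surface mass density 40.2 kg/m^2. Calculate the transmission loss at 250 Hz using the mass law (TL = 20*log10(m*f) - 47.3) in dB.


Given values:
  m = 40.2 kg/m^2, f = 250 Hz
Formula: TL = 20 * log10(m * f) - 47.3
Compute m * f = 40.2 * 250 = 10050.0
Compute log10(10050.0) = 4.002166
Compute 20 * 4.002166 = 80.0433
TL = 80.0433 - 47.3 = 32.74

32.74 dB


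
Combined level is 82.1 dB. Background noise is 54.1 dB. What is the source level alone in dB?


Given values:
  L_total = 82.1 dB, L_bg = 54.1 dB
Formula: L_source = 10 * log10(10^(L_total/10) - 10^(L_bg/10))
Convert to linear:
  10^(82.1/10) = 162181009.7359
  10^(54.1/10) = 257039.5783
Difference: 162181009.7359 - 257039.5783 = 161923970.1576
L_source = 10 * log10(161923970.1576) = 82.09

82.09 dB


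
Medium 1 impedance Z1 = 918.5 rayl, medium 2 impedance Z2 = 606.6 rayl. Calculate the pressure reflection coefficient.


Given values:
  Z1 = 918.5 rayl, Z2 = 606.6 rayl
Formula: R = (Z2 - Z1) / (Z2 + Z1)
Numerator: Z2 - Z1 = 606.6 - 918.5 = -311.9
Denominator: Z2 + Z1 = 606.6 + 918.5 = 1525.1
R = -311.9 / 1525.1 = -0.2045

-0.2045


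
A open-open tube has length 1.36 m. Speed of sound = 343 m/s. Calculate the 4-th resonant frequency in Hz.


Given values:
  Tube type: open-open, L = 1.36 m, c = 343 m/s, n = 4
Formula: f_n = n * c / (2 * L)
Compute 2 * L = 2 * 1.36 = 2.72
f = 4 * 343 / 2.72
f = 504.41

504.41 Hz


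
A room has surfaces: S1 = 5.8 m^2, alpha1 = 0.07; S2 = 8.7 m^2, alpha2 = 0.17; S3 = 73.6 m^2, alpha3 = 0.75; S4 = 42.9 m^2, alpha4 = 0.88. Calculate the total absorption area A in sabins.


Given surfaces:
  Surface 1: 5.8 * 0.07 = 0.406
  Surface 2: 8.7 * 0.17 = 1.479
  Surface 3: 73.6 * 0.75 = 55.2
  Surface 4: 42.9 * 0.88 = 37.752
Formula: A = sum(Si * alpha_i)
A = 0.406 + 1.479 + 55.2 + 37.752
A = 94.84

94.84 sabins


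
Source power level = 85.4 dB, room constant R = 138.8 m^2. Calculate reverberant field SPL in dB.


Given values:
  Lw = 85.4 dB, R = 138.8 m^2
Formula: SPL = Lw + 10 * log10(4 / R)
Compute 4 / R = 4 / 138.8 = 0.028818
Compute 10 * log10(0.028818) = -15.4034
SPL = 85.4 + (-15.4034) = 70.0

70.0 dB


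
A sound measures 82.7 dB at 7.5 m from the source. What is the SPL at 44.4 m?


Given values:
  SPL1 = 82.7 dB, r1 = 7.5 m, r2 = 44.4 m
Formula: SPL2 = SPL1 - 20 * log10(r2 / r1)
Compute ratio: r2 / r1 = 44.4 / 7.5 = 5.92
Compute log10: log10(5.92) = 0.772322
Compute drop: 20 * 0.772322 = 15.4464
SPL2 = 82.7 - 15.4464 = 67.25

67.25 dB


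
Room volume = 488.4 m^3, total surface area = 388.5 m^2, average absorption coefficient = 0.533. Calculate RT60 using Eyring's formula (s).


Given values:
  V = 488.4 m^3, S = 388.5 m^2, alpha = 0.533
Formula: RT60 = 0.161 * V / (-S * ln(1 - alpha))
Compute ln(1 - 0.533) = ln(0.467) = -0.761426
Denominator: -388.5 * -0.761426 = 295.814
Numerator: 0.161 * 488.4 = 78.6324
RT60 = 78.6324 / 295.814 = 0.266

0.266 s
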